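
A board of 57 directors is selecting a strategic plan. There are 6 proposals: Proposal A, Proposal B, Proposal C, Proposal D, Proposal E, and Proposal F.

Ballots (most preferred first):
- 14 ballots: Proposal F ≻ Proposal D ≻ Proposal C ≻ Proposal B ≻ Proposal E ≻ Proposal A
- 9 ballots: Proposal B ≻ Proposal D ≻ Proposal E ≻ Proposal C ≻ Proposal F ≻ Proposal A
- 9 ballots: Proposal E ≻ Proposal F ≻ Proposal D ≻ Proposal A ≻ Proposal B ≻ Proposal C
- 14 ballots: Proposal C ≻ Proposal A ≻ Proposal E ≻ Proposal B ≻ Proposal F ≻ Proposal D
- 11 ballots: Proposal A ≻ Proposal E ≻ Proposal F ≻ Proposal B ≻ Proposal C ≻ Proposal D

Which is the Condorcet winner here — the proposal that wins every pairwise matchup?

Proposal E vs Proposal A: 32–25
Proposal E vs Proposal B: 34–23
Proposal E vs Proposal C: 29–28
Proposal E vs Proposal D: 34–23
Proposal E vs Proposal F: 43–14
Proposal E beats every other proposal.

Proposal E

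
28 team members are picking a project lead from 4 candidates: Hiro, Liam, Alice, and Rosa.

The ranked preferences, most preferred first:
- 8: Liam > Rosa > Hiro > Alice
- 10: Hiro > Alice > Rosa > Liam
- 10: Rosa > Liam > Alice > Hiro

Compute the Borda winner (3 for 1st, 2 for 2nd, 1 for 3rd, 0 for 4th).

Hiro: 8×1 + 10×3 + 10×0 = 38
Liam: 8×3 + 10×0 + 10×2 = 44
Alice: 8×0 + 10×2 + 10×1 = 30
Rosa: 8×2 + 10×1 + 10×3 = 56

Rosa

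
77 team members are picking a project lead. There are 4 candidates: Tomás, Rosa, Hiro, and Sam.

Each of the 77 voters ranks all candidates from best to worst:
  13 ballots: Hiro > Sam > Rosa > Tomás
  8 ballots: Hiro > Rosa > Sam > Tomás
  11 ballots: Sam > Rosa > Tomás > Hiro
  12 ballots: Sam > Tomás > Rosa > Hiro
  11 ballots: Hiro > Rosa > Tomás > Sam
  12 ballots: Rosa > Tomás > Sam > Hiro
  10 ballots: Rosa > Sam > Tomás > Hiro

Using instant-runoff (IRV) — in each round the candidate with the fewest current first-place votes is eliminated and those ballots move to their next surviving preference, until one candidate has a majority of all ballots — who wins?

Sam

Round 1: Tomás 0, Rosa 22, Hiro 32, Sam 23. Tomás eliminated.
Round 2: Rosa 22, Hiro 32, Sam 23. Rosa eliminated.
Round 3: Hiro 32, Sam 45. Sam has a majority (≥39).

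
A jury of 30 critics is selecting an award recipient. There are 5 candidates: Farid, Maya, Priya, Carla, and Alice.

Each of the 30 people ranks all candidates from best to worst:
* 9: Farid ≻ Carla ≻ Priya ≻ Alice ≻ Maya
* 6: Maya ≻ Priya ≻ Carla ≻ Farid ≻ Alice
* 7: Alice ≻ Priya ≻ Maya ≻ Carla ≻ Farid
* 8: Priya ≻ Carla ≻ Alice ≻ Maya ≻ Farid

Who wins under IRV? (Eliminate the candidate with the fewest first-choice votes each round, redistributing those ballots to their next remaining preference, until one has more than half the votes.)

Round 1: Farid 9, Maya 6, Priya 8, Carla 0, Alice 7. Carla eliminated.
Round 2: Farid 9, Maya 6, Priya 8, Alice 7. Maya eliminated.
Round 3: Farid 9, Priya 14, Alice 7. Alice eliminated.
Round 4: Farid 9, Priya 21. Priya has a majority (≥16).

Priya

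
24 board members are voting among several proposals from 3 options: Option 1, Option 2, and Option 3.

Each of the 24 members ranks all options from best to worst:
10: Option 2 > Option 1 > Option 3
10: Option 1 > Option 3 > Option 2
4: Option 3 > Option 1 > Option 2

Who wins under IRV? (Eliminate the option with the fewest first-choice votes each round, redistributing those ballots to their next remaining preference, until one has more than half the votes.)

Option 1

Round 1: Option 1 10, Option 2 10, Option 3 4. Option 3 eliminated.
Round 2: Option 1 14, Option 2 10. Option 1 has a majority (≥13).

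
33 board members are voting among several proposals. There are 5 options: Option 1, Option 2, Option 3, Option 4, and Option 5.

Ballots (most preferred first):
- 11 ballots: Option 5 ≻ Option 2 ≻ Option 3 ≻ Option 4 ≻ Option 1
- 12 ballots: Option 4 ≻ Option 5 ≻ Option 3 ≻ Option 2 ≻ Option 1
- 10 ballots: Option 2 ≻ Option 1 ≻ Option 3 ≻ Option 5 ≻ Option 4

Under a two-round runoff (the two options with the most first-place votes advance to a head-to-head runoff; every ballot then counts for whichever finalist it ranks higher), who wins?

Round 1 first-place votes: Option 1 0, Option 2 10, Option 3 0, Option 4 12, Option 5 11. Option 4 and Option 5 advance.
Runoff: Option 4 is ranked above Option 5 on 12 ballots, Option 5 above Option 4 on 21.

Option 5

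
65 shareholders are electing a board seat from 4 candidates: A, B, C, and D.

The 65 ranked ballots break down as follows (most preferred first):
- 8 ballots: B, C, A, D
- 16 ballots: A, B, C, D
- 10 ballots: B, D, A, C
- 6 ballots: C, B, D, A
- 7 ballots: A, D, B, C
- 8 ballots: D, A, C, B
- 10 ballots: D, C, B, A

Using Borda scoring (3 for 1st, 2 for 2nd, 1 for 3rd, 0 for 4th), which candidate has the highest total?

A: 8×1 + 16×3 + 10×1 + 6×0 + 7×3 + 8×2 + 10×0 = 103
B: 8×3 + 16×2 + 10×3 + 6×2 + 7×1 + 8×0 + 10×1 = 115
C: 8×2 + 16×1 + 10×0 + 6×3 + 7×0 + 8×1 + 10×2 = 78
D: 8×0 + 16×0 + 10×2 + 6×1 + 7×2 + 8×3 + 10×3 = 94

B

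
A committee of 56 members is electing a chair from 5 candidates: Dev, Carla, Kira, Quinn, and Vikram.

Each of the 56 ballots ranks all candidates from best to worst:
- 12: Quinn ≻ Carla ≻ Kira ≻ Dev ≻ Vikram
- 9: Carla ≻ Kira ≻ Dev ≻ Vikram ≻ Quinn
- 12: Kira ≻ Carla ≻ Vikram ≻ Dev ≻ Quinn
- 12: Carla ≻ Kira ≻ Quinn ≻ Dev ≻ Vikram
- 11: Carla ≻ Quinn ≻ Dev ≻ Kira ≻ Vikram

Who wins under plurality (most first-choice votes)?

Carla

First-place votes: Dev 0, Carla 32, Kira 12, Quinn 12, Vikram 0.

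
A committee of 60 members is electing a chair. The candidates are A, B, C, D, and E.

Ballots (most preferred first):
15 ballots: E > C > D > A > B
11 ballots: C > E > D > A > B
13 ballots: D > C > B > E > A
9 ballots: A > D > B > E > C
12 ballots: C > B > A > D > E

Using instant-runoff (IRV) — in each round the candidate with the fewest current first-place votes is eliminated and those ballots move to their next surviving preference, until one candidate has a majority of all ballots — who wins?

Round 1: A 9, B 0, C 23, D 13, E 15. B eliminated.
Round 2: A 9, C 23, D 13, E 15. A eliminated.
Round 3: C 23, D 22, E 15. E eliminated.
Round 4: C 38, D 22. C has a majority (≥31).

C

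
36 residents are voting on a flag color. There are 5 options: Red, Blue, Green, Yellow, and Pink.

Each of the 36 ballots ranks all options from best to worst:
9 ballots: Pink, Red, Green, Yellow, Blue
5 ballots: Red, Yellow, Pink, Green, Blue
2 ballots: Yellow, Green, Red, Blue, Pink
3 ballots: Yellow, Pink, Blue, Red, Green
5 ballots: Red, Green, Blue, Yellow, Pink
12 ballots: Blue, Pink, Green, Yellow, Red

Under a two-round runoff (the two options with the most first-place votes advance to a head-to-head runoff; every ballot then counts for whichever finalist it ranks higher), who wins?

Round 1 first-place votes: Red 10, Blue 12, Green 0, Yellow 5, Pink 9. Blue and Red advance.
Runoff: Blue is ranked above Red on 15 ballots, Red above Blue on 21.

Red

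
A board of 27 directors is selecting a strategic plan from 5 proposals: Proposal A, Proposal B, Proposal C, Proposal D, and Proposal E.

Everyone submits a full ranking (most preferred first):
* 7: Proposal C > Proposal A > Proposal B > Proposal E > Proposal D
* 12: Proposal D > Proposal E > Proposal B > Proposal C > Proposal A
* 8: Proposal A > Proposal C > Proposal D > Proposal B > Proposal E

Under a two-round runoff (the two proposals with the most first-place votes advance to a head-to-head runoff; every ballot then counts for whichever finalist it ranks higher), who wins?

Proposal A

Round 1 first-place votes: Proposal A 8, Proposal B 0, Proposal C 7, Proposal D 12, Proposal E 0. Proposal D and Proposal A advance.
Runoff: Proposal D is ranked above Proposal A on 12 ballots, Proposal A above Proposal D on 15.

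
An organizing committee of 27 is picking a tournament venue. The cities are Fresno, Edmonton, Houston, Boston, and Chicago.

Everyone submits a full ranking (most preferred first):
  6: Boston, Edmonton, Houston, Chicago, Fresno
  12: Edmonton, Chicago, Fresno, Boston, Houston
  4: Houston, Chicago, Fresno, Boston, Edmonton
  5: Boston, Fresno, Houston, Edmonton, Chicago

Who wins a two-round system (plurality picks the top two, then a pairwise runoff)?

Boston

Round 1 first-place votes: Fresno 0, Edmonton 12, Houston 4, Boston 11, Chicago 0. Edmonton and Boston advance.
Runoff: Edmonton is ranked above Boston on 12 ballots, Boston above Edmonton on 15.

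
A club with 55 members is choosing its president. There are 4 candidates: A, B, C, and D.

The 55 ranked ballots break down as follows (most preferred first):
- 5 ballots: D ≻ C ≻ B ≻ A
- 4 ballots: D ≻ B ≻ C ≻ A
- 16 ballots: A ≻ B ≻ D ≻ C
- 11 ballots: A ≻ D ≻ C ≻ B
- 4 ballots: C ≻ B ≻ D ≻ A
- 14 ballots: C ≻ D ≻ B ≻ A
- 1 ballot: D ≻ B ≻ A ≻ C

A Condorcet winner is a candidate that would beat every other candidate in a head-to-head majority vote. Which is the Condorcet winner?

D

D vs A: 28–27
D vs B: 35–20
D vs C: 37–18
D beats every other candidate.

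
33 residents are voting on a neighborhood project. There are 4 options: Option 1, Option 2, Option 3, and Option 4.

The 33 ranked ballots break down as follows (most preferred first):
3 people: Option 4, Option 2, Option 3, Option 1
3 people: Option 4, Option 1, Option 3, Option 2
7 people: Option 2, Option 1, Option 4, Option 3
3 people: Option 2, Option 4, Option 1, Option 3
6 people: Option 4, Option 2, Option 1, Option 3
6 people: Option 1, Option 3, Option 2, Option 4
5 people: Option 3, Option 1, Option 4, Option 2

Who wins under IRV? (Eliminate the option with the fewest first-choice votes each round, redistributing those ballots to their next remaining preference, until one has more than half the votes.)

Round 1: Option 1 6, Option 2 10, Option 3 5, Option 4 12. Option 3 eliminated.
Round 2: Option 1 11, Option 2 10, Option 4 12. Option 2 eliminated.
Round 3: Option 1 18, Option 4 15. Option 1 has a majority (≥17).

Option 1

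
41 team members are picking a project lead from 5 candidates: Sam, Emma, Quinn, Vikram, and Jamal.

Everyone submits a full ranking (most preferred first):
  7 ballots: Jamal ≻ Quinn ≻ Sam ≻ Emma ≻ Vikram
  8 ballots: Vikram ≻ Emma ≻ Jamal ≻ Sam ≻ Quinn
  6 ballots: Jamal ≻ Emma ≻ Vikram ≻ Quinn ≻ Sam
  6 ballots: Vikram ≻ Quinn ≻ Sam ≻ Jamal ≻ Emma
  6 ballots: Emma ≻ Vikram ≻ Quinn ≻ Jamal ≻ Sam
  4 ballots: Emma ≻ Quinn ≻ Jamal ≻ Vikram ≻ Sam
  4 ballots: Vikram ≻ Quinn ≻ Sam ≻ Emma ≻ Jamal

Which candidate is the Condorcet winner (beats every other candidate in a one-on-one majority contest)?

Emma

Emma vs Sam: 24–17
Emma vs Quinn: 24–17
Emma vs Vikram: 23–18
Emma vs Jamal: 22–19
Emma beats every other candidate.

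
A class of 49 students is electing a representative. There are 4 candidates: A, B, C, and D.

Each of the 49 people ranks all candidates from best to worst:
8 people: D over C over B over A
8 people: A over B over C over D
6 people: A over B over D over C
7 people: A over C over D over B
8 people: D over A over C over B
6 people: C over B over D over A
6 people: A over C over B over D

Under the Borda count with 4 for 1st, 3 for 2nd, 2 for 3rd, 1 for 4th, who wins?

A: 8×1 + 8×4 + 6×4 + 7×4 + 8×3 + 6×1 + 6×4 = 146
B: 8×2 + 8×3 + 6×3 + 7×1 + 8×1 + 6×3 + 6×2 = 103
C: 8×3 + 8×2 + 6×1 + 7×3 + 8×2 + 6×4 + 6×3 = 125
D: 8×4 + 8×1 + 6×2 + 7×2 + 8×4 + 6×2 + 6×1 = 116

A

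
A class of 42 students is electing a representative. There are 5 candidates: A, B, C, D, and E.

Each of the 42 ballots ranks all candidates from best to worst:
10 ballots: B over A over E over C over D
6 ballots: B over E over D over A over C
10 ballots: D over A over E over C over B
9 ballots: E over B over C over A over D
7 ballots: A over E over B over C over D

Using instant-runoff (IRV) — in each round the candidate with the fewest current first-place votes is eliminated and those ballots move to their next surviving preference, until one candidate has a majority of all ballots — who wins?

E

Round 1: A 7, B 16, C 0, D 10, E 9. C eliminated.
Round 2: A 7, B 16, D 10, E 9. A eliminated.
Round 3: B 16, D 10, E 16. D eliminated.
Round 4: B 16, E 26. E has a majority (≥22).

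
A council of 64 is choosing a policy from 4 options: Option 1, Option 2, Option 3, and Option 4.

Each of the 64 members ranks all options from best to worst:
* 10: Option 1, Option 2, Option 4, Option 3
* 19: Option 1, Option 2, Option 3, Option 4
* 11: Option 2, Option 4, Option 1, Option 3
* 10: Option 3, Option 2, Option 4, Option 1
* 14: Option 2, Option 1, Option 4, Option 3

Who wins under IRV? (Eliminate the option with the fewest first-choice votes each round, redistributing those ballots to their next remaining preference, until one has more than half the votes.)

Option 2

Round 1: Option 1 29, Option 2 25, Option 3 10, Option 4 0. Option 4 eliminated.
Round 2: Option 1 29, Option 2 25, Option 3 10. Option 3 eliminated.
Round 3: Option 1 29, Option 2 35. Option 2 has a majority (≥33).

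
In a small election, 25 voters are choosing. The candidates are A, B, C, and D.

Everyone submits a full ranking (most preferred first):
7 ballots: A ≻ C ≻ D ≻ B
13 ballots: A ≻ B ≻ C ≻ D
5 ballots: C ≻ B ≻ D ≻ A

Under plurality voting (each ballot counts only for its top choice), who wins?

A

First-place votes: A 20, B 0, C 5, D 0.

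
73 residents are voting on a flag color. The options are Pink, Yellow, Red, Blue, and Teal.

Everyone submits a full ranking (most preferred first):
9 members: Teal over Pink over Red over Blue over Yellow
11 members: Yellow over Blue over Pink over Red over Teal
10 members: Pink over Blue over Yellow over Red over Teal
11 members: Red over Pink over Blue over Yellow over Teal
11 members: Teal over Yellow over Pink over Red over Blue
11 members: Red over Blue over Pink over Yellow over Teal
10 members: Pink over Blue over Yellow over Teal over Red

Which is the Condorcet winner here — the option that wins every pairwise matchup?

Pink

Pink vs Yellow: 51–22
Pink vs Red: 51–22
Pink vs Blue: 51–22
Pink vs Teal: 53–20
Pink beats every other option.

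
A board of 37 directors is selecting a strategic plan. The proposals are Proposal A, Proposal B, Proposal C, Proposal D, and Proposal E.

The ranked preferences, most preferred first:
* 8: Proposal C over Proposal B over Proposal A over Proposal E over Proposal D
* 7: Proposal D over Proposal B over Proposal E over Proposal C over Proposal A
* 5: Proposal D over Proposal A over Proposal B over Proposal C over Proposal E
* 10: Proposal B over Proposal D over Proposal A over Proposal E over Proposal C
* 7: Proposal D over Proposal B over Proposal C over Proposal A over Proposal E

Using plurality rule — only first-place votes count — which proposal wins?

First-place votes: Proposal A 0, Proposal B 10, Proposal C 8, Proposal D 19, Proposal E 0.

Proposal D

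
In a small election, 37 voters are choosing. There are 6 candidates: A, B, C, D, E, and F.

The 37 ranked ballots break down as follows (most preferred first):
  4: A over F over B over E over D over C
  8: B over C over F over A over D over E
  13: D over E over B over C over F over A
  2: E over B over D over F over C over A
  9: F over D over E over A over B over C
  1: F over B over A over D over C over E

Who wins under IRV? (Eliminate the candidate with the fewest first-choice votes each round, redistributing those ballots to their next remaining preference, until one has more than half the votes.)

Round 1: A 4, B 8, C 0, D 13, E 2, F 10. C eliminated.
Round 2: A 4, B 8, D 13, E 2, F 10. E eliminated.
Round 3: A 4, B 10, D 13, F 10. A eliminated.
Round 4: B 10, D 13, F 14. B eliminated.
Round 5: D 15, F 22. F has a majority (≥19).

F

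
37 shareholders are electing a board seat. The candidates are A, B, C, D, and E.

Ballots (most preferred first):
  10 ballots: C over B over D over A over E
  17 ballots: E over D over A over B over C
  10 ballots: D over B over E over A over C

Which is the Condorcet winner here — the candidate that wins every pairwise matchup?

D

D vs A: 37–0
D vs B: 27–10
D vs C: 27–10
D vs E: 20–17
D beats every other candidate.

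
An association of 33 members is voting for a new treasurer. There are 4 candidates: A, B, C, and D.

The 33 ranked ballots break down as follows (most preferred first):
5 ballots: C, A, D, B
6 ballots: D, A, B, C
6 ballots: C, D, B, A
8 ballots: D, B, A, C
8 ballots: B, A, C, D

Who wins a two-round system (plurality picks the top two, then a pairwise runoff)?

C

Round 1 first-place votes: A 0, B 8, C 11, D 14. D and C advance.
Runoff: D is ranked above C on 14 ballots, C above D on 19.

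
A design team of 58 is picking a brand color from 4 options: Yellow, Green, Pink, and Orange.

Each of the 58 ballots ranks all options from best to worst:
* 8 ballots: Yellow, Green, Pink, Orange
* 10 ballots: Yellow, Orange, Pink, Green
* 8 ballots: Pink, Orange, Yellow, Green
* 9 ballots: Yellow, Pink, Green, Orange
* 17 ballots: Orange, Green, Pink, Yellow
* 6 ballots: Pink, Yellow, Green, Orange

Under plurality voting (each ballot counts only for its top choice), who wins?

Yellow

First-place votes: Yellow 27, Green 0, Pink 14, Orange 17.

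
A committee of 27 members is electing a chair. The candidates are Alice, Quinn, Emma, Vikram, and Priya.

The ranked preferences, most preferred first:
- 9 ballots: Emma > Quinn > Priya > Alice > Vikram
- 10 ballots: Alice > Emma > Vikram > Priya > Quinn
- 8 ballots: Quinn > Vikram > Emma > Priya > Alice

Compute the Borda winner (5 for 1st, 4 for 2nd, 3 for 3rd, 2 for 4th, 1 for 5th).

Emma

Alice: 9×2 + 10×5 + 8×1 = 76
Quinn: 9×4 + 10×1 + 8×5 = 86
Emma: 9×5 + 10×4 + 8×3 = 109
Vikram: 9×1 + 10×3 + 8×4 = 71
Priya: 9×3 + 10×2 + 8×2 = 63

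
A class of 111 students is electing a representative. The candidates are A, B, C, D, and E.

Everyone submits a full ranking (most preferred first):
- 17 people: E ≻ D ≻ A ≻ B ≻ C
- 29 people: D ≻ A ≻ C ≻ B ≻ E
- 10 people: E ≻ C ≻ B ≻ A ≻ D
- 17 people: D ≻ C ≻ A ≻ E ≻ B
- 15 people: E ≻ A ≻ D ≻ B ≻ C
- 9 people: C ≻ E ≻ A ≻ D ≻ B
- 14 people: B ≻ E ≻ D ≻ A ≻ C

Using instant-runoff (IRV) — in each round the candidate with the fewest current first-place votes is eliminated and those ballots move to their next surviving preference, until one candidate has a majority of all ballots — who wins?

Round 1: A 0, B 14, C 9, D 46, E 42. A eliminated.
Round 2: B 14, C 9, D 46, E 42. C eliminated.
Round 3: B 14, D 46, E 51. B eliminated.
Round 4: D 46, E 65. E has a majority (≥56).

E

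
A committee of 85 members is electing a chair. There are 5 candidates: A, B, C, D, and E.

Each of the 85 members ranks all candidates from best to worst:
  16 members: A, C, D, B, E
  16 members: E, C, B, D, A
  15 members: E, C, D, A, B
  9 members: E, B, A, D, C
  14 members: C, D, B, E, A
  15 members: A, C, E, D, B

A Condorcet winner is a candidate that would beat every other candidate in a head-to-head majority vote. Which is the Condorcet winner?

C

C vs A: 45–40
C vs B: 76–9
C vs D: 76–9
C vs E: 45–40
C beats every other candidate.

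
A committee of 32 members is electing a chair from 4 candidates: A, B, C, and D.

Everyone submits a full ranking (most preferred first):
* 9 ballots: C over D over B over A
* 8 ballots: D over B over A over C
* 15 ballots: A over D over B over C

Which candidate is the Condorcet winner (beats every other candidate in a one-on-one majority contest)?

D vs A: 17–15
D vs B: 32–0
D vs C: 23–9
D beats every other candidate.

D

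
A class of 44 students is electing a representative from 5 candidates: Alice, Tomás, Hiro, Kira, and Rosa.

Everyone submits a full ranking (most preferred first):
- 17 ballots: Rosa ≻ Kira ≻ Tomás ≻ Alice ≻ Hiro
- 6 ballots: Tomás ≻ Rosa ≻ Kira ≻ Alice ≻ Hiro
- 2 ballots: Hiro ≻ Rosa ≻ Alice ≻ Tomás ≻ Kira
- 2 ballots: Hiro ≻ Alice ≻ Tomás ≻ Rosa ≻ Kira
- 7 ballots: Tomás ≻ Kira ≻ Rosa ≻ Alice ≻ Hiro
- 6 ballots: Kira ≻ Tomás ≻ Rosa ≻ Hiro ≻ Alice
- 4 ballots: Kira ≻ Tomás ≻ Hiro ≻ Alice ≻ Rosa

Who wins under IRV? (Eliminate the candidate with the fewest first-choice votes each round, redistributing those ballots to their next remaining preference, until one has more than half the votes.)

Tomás

Round 1: Alice 0, Tomás 13, Hiro 4, Kira 10, Rosa 17. Alice eliminated.
Round 2: Tomás 13, Hiro 4, Kira 10, Rosa 17. Hiro eliminated.
Round 3: Tomás 15, Kira 10, Rosa 19. Kira eliminated.
Round 4: Tomás 25, Rosa 19. Tomás has a majority (≥23).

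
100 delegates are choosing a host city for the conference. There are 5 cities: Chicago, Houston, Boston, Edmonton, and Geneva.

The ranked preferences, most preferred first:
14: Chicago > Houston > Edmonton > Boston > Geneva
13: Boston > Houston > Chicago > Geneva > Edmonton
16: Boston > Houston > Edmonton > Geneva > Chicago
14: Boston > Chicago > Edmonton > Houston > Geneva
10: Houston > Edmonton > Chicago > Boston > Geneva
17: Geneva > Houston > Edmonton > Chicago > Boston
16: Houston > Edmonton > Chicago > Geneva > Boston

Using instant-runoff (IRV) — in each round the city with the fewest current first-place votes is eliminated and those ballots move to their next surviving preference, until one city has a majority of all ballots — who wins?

Houston

Round 1: Chicago 14, Houston 26, Boston 43, Edmonton 0, Geneva 17. Edmonton eliminated.
Round 2: Chicago 14, Houston 26, Boston 43, Geneva 17. Chicago eliminated.
Round 3: Houston 40, Boston 43, Geneva 17. Geneva eliminated.
Round 4: Houston 57, Boston 43. Houston has a majority (≥51).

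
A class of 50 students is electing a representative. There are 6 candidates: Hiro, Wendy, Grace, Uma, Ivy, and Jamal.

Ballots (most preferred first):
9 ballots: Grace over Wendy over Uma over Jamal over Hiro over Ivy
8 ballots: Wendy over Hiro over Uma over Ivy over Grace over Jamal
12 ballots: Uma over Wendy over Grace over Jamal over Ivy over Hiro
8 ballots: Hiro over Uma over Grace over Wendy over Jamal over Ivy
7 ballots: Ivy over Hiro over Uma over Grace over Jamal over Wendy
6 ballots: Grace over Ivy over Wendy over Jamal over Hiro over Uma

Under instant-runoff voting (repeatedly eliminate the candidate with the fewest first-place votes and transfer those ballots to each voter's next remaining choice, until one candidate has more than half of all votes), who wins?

Round 1: Hiro 8, Wendy 8, Grace 15, Uma 12, Ivy 7, Jamal 0. Jamal eliminated.
Round 2: Hiro 8, Wendy 8, Grace 15, Uma 12, Ivy 7. Ivy eliminated.
Round 3: Hiro 15, Wendy 8, Grace 15, Uma 12. Wendy eliminated.
Round 4: Hiro 23, Grace 15, Uma 12. Uma eliminated.
Round 5: Hiro 23, Grace 27. Grace has a majority (≥26).

Grace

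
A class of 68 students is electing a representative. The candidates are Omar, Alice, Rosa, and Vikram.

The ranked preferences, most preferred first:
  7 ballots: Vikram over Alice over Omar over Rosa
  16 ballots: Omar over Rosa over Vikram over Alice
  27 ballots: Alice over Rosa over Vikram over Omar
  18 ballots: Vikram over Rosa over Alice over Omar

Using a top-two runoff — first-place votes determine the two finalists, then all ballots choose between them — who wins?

Vikram

Round 1 first-place votes: Omar 16, Alice 27, Rosa 0, Vikram 25. Alice and Vikram advance.
Runoff: Alice is ranked above Vikram on 27 ballots, Vikram above Alice on 41.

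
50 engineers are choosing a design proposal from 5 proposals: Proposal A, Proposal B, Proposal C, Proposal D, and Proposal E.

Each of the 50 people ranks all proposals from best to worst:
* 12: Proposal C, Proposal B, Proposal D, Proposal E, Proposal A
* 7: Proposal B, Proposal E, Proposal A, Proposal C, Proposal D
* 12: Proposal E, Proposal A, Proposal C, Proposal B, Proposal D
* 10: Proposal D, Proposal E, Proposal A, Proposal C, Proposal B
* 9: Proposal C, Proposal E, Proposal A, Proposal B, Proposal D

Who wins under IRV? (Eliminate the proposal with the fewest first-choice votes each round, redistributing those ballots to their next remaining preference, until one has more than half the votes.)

Proposal E

Round 1: Proposal A 0, Proposal B 7, Proposal C 21, Proposal D 10, Proposal E 12. Proposal A eliminated.
Round 2: Proposal B 7, Proposal C 21, Proposal D 10, Proposal E 12. Proposal B eliminated.
Round 3: Proposal C 21, Proposal D 10, Proposal E 19. Proposal D eliminated.
Round 4: Proposal C 21, Proposal E 29. Proposal E has a majority (≥26).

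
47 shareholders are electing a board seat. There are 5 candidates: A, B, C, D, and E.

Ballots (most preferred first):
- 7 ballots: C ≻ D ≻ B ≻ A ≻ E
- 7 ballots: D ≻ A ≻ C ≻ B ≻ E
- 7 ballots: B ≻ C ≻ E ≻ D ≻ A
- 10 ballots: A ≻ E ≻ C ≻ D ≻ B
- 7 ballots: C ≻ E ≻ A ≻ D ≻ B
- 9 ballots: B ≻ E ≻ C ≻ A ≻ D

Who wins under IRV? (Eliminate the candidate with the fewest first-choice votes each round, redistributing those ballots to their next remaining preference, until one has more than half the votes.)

A

Round 1: A 10, B 16, C 14, D 7, E 0. E eliminated.
Round 2: A 10, B 16, C 14, D 7. D eliminated.
Round 3: A 17, B 16, C 14. C eliminated.
Round 4: A 24, B 23. A has a majority (≥24).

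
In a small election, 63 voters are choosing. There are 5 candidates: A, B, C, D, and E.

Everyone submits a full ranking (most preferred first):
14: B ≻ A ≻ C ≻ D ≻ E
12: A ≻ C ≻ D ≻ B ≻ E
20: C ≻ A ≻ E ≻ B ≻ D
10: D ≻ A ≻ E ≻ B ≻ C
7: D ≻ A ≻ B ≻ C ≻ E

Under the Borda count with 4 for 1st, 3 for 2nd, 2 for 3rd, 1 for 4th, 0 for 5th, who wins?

A

A: 14×3 + 12×4 + 20×3 + 10×3 + 7×3 = 201
B: 14×4 + 12×1 + 20×1 + 10×1 + 7×2 = 112
C: 14×2 + 12×3 + 20×4 + 10×0 + 7×1 = 151
D: 14×1 + 12×2 + 20×0 + 10×4 + 7×4 = 106
E: 14×0 + 12×0 + 20×2 + 10×2 + 7×0 = 60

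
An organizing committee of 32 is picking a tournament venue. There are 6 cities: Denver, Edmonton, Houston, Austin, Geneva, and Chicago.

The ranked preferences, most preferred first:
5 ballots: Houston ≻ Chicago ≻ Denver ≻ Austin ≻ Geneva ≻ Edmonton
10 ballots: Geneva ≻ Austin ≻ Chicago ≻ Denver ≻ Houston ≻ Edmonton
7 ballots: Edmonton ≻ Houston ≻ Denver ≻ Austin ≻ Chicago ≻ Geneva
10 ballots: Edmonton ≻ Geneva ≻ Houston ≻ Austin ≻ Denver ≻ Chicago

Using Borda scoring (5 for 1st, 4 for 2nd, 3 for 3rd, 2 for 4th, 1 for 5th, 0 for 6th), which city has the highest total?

Denver: 5×3 + 10×2 + 7×3 + 10×1 = 66
Edmonton: 5×0 + 10×0 + 7×5 + 10×5 = 85
Houston: 5×5 + 10×1 + 7×4 + 10×3 = 93
Austin: 5×2 + 10×4 + 7×2 + 10×2 = 84
Geneva: 5×1 + 10×5 + 7×0 + 10×4 = 95
Chicago: 5×4 + 10×3 + 7×1 + 10×0 = 57

Geneva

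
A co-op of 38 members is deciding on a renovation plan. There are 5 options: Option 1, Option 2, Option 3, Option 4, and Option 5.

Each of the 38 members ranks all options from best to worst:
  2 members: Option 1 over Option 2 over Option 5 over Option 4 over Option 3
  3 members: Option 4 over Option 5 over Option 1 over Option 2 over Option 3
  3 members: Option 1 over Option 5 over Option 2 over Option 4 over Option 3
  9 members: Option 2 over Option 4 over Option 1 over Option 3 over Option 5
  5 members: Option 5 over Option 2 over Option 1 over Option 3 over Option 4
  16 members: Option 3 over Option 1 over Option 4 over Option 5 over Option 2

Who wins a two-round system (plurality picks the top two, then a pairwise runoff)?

Option 2

Round 1 first-place votes: Option 1 5, Option 2 9, Option 3 16, Option 4 3, Option 5 5. Option 3 and Option 2 advance.
Runoff: Option 3 is ranked above Option 2 on 16 ballots, Option 2 above Option 3 on 22.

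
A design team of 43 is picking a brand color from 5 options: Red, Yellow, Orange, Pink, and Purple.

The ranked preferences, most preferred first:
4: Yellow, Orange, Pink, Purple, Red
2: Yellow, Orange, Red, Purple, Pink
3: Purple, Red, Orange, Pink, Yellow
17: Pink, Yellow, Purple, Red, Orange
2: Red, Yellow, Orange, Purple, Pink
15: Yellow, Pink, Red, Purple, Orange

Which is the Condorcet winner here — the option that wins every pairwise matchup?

Yellow vs Red: 38–5
Yellow vs Orange: 40–3
Yellow vs Pink: 23–20
Yellow vs Purple: 40–3
Yellow beats every other option.

Yellow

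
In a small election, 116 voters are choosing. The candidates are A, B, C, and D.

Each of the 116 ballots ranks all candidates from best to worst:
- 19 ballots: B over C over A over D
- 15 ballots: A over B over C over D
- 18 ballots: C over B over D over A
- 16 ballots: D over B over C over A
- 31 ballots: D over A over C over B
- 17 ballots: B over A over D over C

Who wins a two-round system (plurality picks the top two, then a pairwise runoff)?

B

Round 1 first-place votes: A 15, B 36, C 18, D 47. D and B advance.
Runoff: D is ranked above B on 47 ballots, B above D on 69.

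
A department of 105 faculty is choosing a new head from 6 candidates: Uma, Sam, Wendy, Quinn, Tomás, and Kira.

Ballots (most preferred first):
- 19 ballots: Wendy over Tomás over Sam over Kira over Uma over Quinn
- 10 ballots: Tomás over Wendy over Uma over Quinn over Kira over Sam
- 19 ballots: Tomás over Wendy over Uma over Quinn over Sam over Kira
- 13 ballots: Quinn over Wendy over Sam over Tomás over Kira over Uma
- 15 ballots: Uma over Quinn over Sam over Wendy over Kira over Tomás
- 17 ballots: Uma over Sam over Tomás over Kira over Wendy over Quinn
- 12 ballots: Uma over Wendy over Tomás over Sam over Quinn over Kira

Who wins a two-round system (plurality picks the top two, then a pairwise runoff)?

Tomás

Round 1 first-place votes: Uma 44, Sam 0, Wendy 19, Quinn 13, Tomás 29, Kira 0. Uma and Tomás advance.
Runoff: Uma is ranked above Tomás on 44 ballots, Tomás above Uma on 61.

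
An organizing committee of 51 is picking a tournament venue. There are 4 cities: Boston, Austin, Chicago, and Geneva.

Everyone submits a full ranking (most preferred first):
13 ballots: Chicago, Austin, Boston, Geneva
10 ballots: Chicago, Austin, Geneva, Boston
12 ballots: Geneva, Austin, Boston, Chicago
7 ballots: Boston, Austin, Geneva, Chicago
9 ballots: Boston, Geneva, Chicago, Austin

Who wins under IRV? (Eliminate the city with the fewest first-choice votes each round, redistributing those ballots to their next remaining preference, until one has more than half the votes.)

Round 1: Boston 16, Austin 0, Chicago 23, Geneva 12. Austin eliminated.
Round 2: Boston 16, Chicago 23, Geneva 12. Geneva eliminated.
Round 3: Boston 28, Chicago 23. Boston has a majority (≥26).

Boston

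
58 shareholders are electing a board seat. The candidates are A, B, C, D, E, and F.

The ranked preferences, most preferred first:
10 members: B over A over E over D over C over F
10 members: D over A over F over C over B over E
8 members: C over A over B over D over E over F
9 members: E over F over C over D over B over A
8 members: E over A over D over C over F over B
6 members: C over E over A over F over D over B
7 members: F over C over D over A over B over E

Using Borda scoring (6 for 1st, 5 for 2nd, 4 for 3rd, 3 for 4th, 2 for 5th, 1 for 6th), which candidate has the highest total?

A

A: 10×5 + 10×5 + 8×5 + 9×1 + 8×5 + 6×4 + 7×3 = 234
B: 10×6 + 10×2 + 8×4 + 9×2 + 8×1 + 6×1 + 7×2 = 158
C: 10×2 + 10×3 + 8×6 + 9×4 + 8×3 + 6×6 + 7×5 = 229
D: 10×3 + 10×6 + 8×3 + 9×3 + 8×4 + 6×2 + 7×4 = 213
E: 10×4 + 10×1 + 8×2 + 9×6 + 8×6 + 6×5 + 7×1 = 205
F: 10×1 + 10×4 + 8×1 + 9×5 + 8×2 + 6×3 + 7×6 = 179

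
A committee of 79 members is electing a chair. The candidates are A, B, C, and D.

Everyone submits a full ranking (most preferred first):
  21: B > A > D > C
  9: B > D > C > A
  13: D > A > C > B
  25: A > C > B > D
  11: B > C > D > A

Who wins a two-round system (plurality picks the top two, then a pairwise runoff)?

Round 1 first-place votes: A 25, B 41, C 0, D 13. B and A advance.
Runoff: B is ranked above A on 41 ballots, A above B on 38.

B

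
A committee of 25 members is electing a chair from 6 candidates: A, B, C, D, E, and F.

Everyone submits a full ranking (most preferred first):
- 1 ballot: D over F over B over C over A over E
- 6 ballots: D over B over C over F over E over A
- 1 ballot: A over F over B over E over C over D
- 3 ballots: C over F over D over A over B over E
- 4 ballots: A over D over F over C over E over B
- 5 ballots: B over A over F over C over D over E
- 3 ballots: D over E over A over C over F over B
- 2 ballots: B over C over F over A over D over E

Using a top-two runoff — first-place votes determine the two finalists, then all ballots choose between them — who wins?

Round 1 first-place votes: A 5, B 7, C 3, D 10, E 0, F 0. D and B advance.
Runoff: D is ranked above B on 17 ballots, B above D on 8.

D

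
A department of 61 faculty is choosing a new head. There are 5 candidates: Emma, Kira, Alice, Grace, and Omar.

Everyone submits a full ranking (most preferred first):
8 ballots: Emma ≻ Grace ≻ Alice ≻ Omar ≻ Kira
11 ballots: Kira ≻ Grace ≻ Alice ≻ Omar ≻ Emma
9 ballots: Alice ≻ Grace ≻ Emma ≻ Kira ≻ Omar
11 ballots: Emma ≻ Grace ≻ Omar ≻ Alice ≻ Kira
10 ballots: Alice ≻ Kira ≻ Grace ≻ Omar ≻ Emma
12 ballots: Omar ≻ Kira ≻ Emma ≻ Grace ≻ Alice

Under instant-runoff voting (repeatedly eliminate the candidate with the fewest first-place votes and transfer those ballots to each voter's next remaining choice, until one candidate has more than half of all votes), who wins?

Emma

Round 1: Emma 19, Kira 11, Alice 19, Grace 0, Omar 12. Grace eliminated.
Round 2: Emma 19, Kira 11, Alice 19, Omar 12. Kira eliminated.
Round 3: Emma 19, Alice 30, Omar 12. Omar eliminated.
Round 4: Emma 31, Alice 30. Emma has a majority (≥31).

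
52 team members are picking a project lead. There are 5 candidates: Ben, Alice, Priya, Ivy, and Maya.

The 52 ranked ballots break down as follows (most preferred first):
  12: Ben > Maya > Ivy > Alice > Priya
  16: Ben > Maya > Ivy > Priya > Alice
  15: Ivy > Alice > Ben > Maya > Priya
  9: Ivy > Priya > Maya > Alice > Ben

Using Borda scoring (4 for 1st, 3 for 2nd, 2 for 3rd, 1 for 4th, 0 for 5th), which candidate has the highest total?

Ben: 12×4 + 16×4 + 15×2 + 9×0 = 142
Alice: 12×1 + 16×0 + 15×3 + 9×1 = 66
Priya: 12×0 + 16×1 + 15×0 + 9×3 = 43
Ivy: 12×2 + 16×2 + 15×4 + 9×4 = 152
Maya: 12×3 + 16×3 + 15×1 + 9×2 = 117

Ivy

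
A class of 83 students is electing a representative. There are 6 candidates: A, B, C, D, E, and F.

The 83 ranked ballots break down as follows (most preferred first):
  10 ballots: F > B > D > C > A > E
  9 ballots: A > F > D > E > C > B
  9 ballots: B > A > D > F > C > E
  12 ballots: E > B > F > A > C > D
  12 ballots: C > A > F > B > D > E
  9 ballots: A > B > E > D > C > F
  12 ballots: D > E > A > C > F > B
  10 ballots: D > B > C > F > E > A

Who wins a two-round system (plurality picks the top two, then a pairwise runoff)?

Round 1 first-place votes: A 18, B 9, C 12, D 22, E 12, F 10. D and A advance.
Runoff: D is ranked above A on 32 ballots, A above D on 51.

A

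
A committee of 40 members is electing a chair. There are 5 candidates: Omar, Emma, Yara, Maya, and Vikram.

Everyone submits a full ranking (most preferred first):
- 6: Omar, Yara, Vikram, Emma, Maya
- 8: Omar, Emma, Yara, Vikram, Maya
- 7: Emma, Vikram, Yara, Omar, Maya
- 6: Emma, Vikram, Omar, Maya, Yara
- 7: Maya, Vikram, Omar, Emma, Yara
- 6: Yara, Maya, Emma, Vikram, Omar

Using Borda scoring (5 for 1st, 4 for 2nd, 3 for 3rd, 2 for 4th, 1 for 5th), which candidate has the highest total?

Omar: 6×5 + 8×5 + 7×2 + 6×3 + 7×3 + 6×1 = 129
Emma: 6×2 + 8×4 + 7×5 + 6×5 + 7×2 + 6×3 = 141
Yara: 6×4 + 8×3 + 7×3 + 6×1 + 7×1 + 6×5 = 112
Maya: 6×1 + 8×1 + 7×1 + 6×2 + 7×5 + 6×4 = 92
Vikram: 6×3 + 8×2 + 7×4 + 6×4 + 7×4 + 6×2 = 126

Emma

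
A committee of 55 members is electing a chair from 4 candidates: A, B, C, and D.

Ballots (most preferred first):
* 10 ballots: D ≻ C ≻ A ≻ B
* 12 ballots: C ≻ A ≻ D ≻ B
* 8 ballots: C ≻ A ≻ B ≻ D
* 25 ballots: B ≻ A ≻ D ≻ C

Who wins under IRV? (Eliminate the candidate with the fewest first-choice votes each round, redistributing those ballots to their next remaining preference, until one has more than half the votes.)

C

Round 1: A 0, B 25, C 20, D 10. A eliminated.
Round 2: B 25, C 20, D 10. D eliminated.
Round 3: B 25, C 30. C has a majority (≥28).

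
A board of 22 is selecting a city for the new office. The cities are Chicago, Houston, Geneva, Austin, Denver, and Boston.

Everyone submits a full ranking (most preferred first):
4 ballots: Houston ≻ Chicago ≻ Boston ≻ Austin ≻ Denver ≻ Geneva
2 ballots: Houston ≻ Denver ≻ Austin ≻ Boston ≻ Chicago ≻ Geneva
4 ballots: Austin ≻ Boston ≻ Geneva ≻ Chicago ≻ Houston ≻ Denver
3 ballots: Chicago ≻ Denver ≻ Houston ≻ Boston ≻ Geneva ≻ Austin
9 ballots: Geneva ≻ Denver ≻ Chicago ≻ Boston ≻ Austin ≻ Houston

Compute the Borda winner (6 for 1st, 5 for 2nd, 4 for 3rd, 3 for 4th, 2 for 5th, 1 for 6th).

Chicago

Chicago: 4×5 + 2×2 + 4×3 + 3×6 + 9×4 = 90
Houston: 4×6 + 2×6 + 4×2 + 3×4 + 9×1 = 65
Geneva: 4×1 + 2×1 + 4×4 + 3×2 + 9×6 = 82
Austin: 4×3 + 2×4 + 4×6 + 3×1 + 9×2 = 65
Denver: 4×2 + 2×5 + 4×1 + 3×5 + 9×5 = 82
Boston: 4×4 + 2×3 + 4×5 + 3×3 + 9×3 = 78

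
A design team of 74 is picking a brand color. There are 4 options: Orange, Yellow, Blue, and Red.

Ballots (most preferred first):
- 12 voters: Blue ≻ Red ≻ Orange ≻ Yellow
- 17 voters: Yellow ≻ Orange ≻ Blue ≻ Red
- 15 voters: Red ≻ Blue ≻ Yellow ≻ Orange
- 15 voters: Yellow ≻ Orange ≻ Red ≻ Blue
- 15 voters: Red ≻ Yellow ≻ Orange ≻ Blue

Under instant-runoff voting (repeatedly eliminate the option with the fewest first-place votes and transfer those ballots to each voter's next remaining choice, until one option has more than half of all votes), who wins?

Red

Round 1: Orange 0, Yellow 32, Blue 12, Red 30. Orange eliminated.
Round 2: Yellow 32, Blue 12, Red 30. Blue eliminated.
Round 3: Yellow 32, Red 42. Red has a majority (≥38).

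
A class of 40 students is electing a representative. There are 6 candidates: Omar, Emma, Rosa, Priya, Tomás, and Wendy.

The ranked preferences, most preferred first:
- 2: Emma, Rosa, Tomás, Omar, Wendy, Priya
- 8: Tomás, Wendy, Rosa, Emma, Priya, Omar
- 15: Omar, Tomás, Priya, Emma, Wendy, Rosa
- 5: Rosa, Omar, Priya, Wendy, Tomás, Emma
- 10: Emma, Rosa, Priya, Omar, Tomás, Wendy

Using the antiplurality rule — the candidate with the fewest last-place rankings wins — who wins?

Tomás

Last-place votes: Omar 8, Emma 5, Rosa 15, Priya 2, Tomás 0, Wendy 10.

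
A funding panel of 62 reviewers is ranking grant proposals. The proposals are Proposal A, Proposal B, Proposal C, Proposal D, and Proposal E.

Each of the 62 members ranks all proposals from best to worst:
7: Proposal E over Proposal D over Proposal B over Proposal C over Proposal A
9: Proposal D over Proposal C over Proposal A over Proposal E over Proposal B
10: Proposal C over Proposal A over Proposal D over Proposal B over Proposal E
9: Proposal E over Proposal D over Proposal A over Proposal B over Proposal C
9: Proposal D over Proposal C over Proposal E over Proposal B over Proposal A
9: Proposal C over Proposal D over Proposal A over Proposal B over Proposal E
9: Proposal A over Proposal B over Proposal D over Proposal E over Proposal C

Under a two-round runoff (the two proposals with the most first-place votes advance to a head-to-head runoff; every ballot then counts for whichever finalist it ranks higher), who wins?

Proposal D

Round 1 first-place votes: Proposal A 9, Proposal B 0, Proposal C 19, Proposal D 18, Proposal E 16. Proposal C and Proposal D advance.
Runoff: Proposal C is ranked above Proposal D on 19 ballots, Proposal D above Proposal C on 43.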